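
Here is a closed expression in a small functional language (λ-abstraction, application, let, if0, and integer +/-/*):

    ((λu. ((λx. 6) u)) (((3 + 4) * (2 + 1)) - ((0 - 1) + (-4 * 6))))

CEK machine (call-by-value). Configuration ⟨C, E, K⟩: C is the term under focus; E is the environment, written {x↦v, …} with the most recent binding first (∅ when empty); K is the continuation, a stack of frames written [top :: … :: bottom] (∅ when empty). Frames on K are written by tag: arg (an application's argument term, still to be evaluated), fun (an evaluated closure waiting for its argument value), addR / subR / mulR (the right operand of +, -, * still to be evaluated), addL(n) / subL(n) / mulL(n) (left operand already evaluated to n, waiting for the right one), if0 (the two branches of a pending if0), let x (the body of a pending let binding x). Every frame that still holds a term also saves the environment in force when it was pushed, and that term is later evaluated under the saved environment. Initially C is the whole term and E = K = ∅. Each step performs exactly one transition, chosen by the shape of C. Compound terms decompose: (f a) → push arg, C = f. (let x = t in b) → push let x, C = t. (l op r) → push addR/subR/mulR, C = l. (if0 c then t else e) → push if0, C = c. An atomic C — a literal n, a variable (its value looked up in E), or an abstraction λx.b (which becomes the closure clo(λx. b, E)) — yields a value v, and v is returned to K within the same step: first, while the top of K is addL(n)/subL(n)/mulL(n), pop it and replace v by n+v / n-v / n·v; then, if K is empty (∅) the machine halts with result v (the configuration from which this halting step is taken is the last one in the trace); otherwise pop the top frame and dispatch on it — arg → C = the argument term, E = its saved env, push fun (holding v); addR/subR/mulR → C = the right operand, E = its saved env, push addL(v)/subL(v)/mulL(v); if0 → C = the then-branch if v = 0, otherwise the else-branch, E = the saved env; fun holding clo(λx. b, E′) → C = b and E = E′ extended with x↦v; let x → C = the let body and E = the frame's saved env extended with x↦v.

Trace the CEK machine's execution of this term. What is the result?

0. <C=((λu. ((λx. 6) u)) (((3 + 4) * (2 + 1)) - ((0 - 1) + (-4 * 6)))), E=∅, K=∅>
1. <C=(λu. ((λx. 6) u)), E=∅, K=[arg]>
2. <C=(((3 + 4) * (2 + 1)) - ((0 - 1) + (-4 * 6))), E=∅, K=[fun]>
3. <C=((3 + 4) * (2 + 1)), E=∅, K=[subR :: fun]>
4. <C=(3 + 4), E=∅, K=[mulR :: subR :: fun]>
5. <C=3, E=∅, K=[addR :: mulR :: subR :: fun]>
6. <C=4, E=∅, K=[addL(3) :: mulR :: subR :: fun]>
7. <C=(2 + 1), E=∅, K=[mulL(7) :: subR :: fun]>
8. <C=2, E=∅, K=[addR :: mulL(7) :: subR :: fun]>
9. <C=1, E=∅, K=[addL(2) :: mulL(7) :: subR :: fun]>
10. <C=((0 - 1) + (-4 * 6)), E=∅, K=[subL(21) :: fun]>
11. <C=(0 - 1), E=∅, K=[addR :: subL(21) :: fun]>
12. <C=0, E=∅, K=[subR :: addR :: subL(21) :: fun]>
13. <C=1, E=∅, K=[subL(0) :: addR :: subL(21) :: fun]>
14. <C=(-4 * 6), E=∅, K=[addL(-1) :: subL(21) :: fun]>
15. <C=-4, E=∅, K=[mulR :: addL(-1) :: subL(21) :: fun]>
16. <C=6, E=∅, K=[mulL(-4) :: addL(-1) :: subL(21) :: fun]>
17. <C=((λx. 6) u), E={u↦46}, K=∅>
18. <C=(λx. 6), E={u↦46}, K=[arg]>
19. <C=u, E={u↦46}, K=[fun]>
20. <C=6, E={x↦46, u↦46}, K=∅>
→ final value 6

Answer: 6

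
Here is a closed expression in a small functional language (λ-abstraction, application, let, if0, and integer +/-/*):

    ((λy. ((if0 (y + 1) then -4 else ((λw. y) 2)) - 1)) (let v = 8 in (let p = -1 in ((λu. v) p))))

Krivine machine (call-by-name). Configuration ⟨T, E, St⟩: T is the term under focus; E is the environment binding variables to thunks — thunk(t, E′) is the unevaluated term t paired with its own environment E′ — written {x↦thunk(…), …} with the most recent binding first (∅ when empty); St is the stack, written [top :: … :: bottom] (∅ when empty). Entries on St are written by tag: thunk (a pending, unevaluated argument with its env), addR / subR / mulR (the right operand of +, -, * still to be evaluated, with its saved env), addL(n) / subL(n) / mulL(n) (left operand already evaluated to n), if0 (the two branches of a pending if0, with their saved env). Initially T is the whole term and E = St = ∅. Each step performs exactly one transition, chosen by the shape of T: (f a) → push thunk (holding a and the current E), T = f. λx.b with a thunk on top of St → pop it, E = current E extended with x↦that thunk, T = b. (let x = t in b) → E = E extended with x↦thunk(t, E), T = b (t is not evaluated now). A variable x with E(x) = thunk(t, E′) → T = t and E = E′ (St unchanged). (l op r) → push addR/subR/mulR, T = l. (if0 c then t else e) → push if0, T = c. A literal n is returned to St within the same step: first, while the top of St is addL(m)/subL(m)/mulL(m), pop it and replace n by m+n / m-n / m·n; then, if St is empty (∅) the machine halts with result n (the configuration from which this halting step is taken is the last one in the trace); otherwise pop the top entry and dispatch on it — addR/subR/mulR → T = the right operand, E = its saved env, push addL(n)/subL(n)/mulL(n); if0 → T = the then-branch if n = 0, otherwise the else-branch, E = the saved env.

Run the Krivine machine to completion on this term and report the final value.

t=0: [T=((λy. ((if0 (y + 1) then -4 else ((λw. y) 2)) - 1)) (let v = 8 in (let p = -1 in ((λu. v) p)))) | E=∅ | St=∅]
t=1: [T=(λy. ((if0 (y + 1) then -4 else ((λw. y) 2)) - 1)) | E=∅ | St=[thunk]]
t=2: [T=((if0 (y + 1) then -4 else ((λw. y) 2)) - 1) | E={y↦thunk((let v = 8 in (let p = -1 in ((λu. v) p))), ∅)} | St=∅]
t=3: [T=(if0 (y + 1) then -4 else ((λw. y) 2)) | E={y↦thunk((let v = 8 in (let p = -1 in ((λu. v) p))), ∅)} | St=[subR]]
t=4: [T=(y + 1) | E={y↦thunk((let v = 8 in (let p = -1 in ((λu. v) p))), ∅)} | St=[if0 :: subR]]
t=5: [T=y | E={y↦thunk((let v = 8 in (let p = -1 in ((λu. v) p))), ∅)} | St=[addR :: if0 :: subR]]
t=6: [T=(let v = 8 in (let p = -1 in ((λu. v) p))) | E=∅ | St=[addR :: if0 :: subR]]
t=7: [T=(let p = -1 in ((λu. v) p)) | E={v↦thunk(8, ∅)} | St=[addR :: if0 :: subR]]
t=8: [T=((λu. v) p) | E={p↦thunk(-1, {v↦thunk(8, ∅)}), v↦thunk(8, ∅)} | St=[addR :: if0 :: subR]]
t=9: [T=(λu. v) | E={p↦thunk(-1, {v↦thunk(8, ∅)}), v↦thunk(8, ∅)} | St=[thunk :: addR :: if0 :: subR]]
t=10: [T=v | E={u↦thunk(p, {p↦thunk(-1, {v↦thunk(8, ∅)}), v↦thunk(8, ∅)}), p↦thunk(-1, {v↦thunk(8, ∅)}), v↦thunk(8, ∅)} | St=[addR :: if0 :: subR]]
t=11: [T=8 | E=∅ | St=[addR :: if0 :: subR]]
t=12: [T=1 | E={y↦thunk((let v = 8 in (let p = -1 in ((λu. v) p))), ∅)} | St=[addL(8) :: if0 :: subR]]
t=13: [T=((λw. y) 2) | E={y↦thunk((let v = 8 in (let p = -1 in ((λu. v) p))), ∅)} | St=[subR]]
t=14: [T=(λw. y) | E={y↦thunk((let v = 8 in (let p = -1 in ((λu. v) p))), ∅)} | St=[thunk :: subR]]
t=15: [T=y | E={w↦thunk(2, {y↦thunk((let v = 8 in (let p = -1 in ((λu. v) p))), ∅)}), y↦thunk((let v = 8 in (let p = -1 in ((λu. v) p))), ∅)} | St=[subR]]
t=16: [T=(let v = 8 in (let p = -1 in ((λu. v) p))) | E=∅ | St=[subR]]
t=17: [T=(let p = -1 in ((λu. v) p)) | E={v↦thunk(8, ∅)} | St=[subR]]
t=18: [T=((λu. v) p) | E={p↦thunk(-1, {v↦thunk(8, ∅)}), v↦thunk(8, ∅)} | St=[subR]]
t=19: [T=(λu. v) | E={p↦thunk(-1, {v↦thunk(8, ∅)}), v↦thunk(8, ∅)} | St=[thunk :: subR]]
t=20: [T=v | E={u↦thunk(p, {p↦thunk(-1, {v↦thunk(8, ∅)}), v↦thunk(8, ∅)}), p↦thunk(-1, {v↦thunk(8, ∅)}), v↦thunk(8, ∅)} | St=[subR]]
t=21: [T=8 | E=∅ | St=[subR]]
t=22: [T=1 | E={y↦thunk((let v = 8 in (let p = -1 in ((λu. v) p))), ∅)} | St=[subL(8)]]
→ final value 7

Answer: 7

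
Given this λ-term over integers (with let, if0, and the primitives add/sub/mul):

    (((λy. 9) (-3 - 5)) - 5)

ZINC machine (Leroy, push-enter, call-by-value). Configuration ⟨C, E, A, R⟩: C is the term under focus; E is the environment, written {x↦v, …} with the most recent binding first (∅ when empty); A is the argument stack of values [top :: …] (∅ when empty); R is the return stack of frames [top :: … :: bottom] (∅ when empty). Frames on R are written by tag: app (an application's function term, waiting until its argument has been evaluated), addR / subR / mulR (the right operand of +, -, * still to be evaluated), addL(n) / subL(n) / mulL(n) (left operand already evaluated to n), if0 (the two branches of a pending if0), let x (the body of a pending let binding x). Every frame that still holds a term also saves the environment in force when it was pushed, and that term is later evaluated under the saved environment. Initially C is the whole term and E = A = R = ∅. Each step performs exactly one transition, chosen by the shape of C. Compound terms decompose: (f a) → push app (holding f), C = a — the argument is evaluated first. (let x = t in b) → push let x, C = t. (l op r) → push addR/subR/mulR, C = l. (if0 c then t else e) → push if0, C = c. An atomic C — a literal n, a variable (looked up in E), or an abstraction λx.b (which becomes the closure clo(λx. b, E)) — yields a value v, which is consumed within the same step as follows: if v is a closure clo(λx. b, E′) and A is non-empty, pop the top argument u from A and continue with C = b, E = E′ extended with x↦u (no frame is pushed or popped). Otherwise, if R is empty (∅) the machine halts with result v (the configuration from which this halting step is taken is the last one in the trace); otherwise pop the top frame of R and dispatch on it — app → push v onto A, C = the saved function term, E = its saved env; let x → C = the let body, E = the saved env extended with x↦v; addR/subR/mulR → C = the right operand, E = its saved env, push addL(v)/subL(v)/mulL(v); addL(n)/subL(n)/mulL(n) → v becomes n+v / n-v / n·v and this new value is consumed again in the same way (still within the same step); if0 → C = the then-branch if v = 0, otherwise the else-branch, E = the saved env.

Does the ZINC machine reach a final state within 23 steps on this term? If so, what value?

Answer: 4

Execution trace:
step 0: <C=(((λy. 9) (-3 - 5)) - 5), E=∅, A=∅, R=∅>
step 1: <C=((λy. 9) (-3 - 5)), E=∅, A=∅, R=[subR]>
step 2: <C=(-3 - 5), E=∅, A=∅, R=[app :: subR]>
step 3: <C=-3, E=∅, A=∅, R=[subR :: app :: subR]>
step 4: <C=5, E=∅, A=∅, R=[subL(-3) :: app :: subR]>
step 5: <C=(λy. 9), E=∅, A=[-8], R=[subR]>
step 6: <C=9, E={y↦-8}, A=∅, R=[subR]>
step 7: <C=5, E=∅, A=∅, R=[subL(9)]>
→ final value 4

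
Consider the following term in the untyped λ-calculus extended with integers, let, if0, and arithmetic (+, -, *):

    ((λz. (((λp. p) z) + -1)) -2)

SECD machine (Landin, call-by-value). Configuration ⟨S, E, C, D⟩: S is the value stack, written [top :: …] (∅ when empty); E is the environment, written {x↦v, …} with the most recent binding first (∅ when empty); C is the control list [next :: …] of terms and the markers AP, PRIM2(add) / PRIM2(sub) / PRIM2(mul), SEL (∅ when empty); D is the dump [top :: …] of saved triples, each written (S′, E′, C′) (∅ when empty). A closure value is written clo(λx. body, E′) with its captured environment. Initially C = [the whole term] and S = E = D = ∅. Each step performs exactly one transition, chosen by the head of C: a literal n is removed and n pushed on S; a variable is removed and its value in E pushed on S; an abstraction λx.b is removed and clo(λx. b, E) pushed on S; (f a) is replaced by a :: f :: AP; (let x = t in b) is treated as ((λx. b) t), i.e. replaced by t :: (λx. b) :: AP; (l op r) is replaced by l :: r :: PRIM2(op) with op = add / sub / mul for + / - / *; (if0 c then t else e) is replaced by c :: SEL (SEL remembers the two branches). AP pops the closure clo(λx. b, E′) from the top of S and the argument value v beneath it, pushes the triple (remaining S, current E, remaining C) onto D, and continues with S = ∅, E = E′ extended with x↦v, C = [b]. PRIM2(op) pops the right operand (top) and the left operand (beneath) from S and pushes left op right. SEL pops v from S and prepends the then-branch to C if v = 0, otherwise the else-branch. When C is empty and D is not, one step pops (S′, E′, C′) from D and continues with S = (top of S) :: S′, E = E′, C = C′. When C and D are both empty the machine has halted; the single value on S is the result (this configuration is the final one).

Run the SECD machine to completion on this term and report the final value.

Answer: -3

Derivation:
t=0: [S=∅ | E=∅ | C=[((λz. (((λp. p) z) + -1)) -2)] | D=∅]
t=1: [S=∅ | E=∅ | C=[-2 :: (λz. (((λp. p) z) + -1)) :: AP] | D=∅]
t=2: [S=[-2] | E=∅ | C=[(λz. (((λp. p) z) + -1)) :: AP] | D=∅]
t=3: [S=[clo(λz. (((λp. p) z) + -1), ∅) :: -2] | E=∅ | C=[AP] | D=∅]
t=4: [S=∅ | E={z↦-2} | C=[(((λp. p) z) + -1)] | D=[(∅, ∅, ∅)]]
t=5: [S=∅ | E={z↦-2} | C=[((λp. p) z) :: -1 :: PRIM2(add)] | D=[(∅, ∅, ∅)]]
t=6: [S=∅ | E={z↦-2} | C=[z :: (λp. p) :: AP :: -1 :: PRIM2(add)] | D=[(∅, ∅, ∅)]]
t=7: [S=[-2] | E={z↦-2} | C=[(λp. p) :: AP :: -1 :: PRIM2(add)] | D=[(∅, ∅, ∅)]]
t=8: [S=[clo(λp. p, {z↦-2}) :: -2] | E={z↦-2} | C=[AP :: -1 :: PRIM2(add)] | D=[(∅, ∅, ∅)]]
t=9: [S=∅ | E={p↦-2, z↦-2} | C=[p] | D=[(∅, {z↦-2}, [-1 :: PRIM2(add)]) :: (∅, ∅, ∅)]]
t=10: [S=[-2] | E={p↦-2, z↦-2} | C=∅ | D=[(∅, {z↦-2}, [-1 :: PRIM2(add)]) :: (∅, ∅, ∅)]]
t=11: [S=[-2] | E={z↦-2} | C=[-1 :: PRIM2(add)] | D=[(∅, ∅, ∅)]]
t=12: [S=[-1 :: -2] | E={z↦-2} | C=[PRIM2(add)] | D=[(∅, ∅, ∅)]]
t=13: [S=[-3] | E={z↦-2} | C=∅ | D=[(∅, ∅, ∅)]]
t=14: [S=[-3] | E=∅ | C=∅ | D=∅]
→ final value -3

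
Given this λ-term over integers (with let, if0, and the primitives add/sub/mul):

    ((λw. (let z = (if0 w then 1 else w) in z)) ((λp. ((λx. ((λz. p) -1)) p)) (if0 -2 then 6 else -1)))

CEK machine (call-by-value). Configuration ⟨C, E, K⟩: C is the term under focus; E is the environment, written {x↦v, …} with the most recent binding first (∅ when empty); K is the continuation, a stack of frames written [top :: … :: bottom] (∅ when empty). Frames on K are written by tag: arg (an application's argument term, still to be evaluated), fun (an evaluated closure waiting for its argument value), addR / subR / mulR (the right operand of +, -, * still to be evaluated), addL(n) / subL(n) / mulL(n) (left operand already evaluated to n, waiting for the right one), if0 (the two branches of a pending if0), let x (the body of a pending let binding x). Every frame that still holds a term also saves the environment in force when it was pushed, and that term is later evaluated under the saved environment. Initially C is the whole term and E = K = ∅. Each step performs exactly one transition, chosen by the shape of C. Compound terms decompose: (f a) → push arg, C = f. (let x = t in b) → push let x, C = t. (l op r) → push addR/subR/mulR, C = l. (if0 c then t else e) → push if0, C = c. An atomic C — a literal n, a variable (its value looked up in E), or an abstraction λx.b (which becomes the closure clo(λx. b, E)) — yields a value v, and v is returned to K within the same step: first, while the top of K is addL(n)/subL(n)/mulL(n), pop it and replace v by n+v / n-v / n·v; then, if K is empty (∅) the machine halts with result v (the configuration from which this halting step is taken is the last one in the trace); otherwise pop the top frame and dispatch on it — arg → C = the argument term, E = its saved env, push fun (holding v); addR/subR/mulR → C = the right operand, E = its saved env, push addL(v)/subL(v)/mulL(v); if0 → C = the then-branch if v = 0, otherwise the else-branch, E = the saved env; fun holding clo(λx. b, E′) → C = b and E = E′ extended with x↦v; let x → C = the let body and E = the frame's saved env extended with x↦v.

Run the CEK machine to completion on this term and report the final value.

Answer: -1

Execution trace:
[0] ⟨C=((λw. (let z = (if0 w then 1 else w) in z)) ((λp. ((λx. ((λz. p) -1)) p)) (if0 -2 then 6 else -1))); E=∅; K=∅⟩
[1] ⟨C=(λw. (let z = (if0 w then 1 else w) in z)); E=∅; K=[arg]⟩
[2] ⟨C=((λp. ((λx. ((λz. p) -1)) p)) (if0 -2 then 6 else -1)); E=∅; K=[fun]⟩
[3] ⟨C=(λp. ((λx. ((λz. p) -1)) p)); E=∅; K=[arg :: fun]⟩
[4] ⟨C=(if0 -2 then 6 else -1); E=∅; K=[fun :: fun]⟩
[5] ⟨C=-2; E=∅; K=[if0 :: fun :: fun]⟩
[6] ⟨C=-1; E=∅; K=[fun :: fun]⟩
[7] ⟨C=((λx. ((λz. p) -1)) p); E={p↦-1}; K=[fun]⟩
[8] ⟨C=(λx. ((λz. p) -1)); E={p↦-1}; K=[arg :: fun]⟩
[9] ⟨C=p; E={p↦-1}; K=[fun :: fun]⟩
[10] ⟨C=((λz. p) -1); E={x↦-1, p↦-1}; K=[fun]⟩
[11] ⟨C=(λz. p); E={x↦-1, p↦-1}; K=[arg :: fun]⟩
[12] ⟨C=-1; E={x↦-1, p↦-1}; K=[fun :: fun]⟩
[13] ⟨C=p; E={z↦-1, x↦-1, p↦-1}; K=[fun]⟩
[14] ⟨C=(let z = (if0 w then 1 else w) in z); E={w↦-1}; K=∅⟩
[15] ⟨C=(if0 w then 1 else w); E={w↦-1}; K=[let z]⟩
[16] ⟨C=w; E={w↦-1}; K=[if0 :: let z]⟩
[17] ⟨C=w; E={w↦-1}; K=[let z]⟩
[18] ⟨C=z; E={z↦-1, w↦-1}; K=∅⟩
→ final value -1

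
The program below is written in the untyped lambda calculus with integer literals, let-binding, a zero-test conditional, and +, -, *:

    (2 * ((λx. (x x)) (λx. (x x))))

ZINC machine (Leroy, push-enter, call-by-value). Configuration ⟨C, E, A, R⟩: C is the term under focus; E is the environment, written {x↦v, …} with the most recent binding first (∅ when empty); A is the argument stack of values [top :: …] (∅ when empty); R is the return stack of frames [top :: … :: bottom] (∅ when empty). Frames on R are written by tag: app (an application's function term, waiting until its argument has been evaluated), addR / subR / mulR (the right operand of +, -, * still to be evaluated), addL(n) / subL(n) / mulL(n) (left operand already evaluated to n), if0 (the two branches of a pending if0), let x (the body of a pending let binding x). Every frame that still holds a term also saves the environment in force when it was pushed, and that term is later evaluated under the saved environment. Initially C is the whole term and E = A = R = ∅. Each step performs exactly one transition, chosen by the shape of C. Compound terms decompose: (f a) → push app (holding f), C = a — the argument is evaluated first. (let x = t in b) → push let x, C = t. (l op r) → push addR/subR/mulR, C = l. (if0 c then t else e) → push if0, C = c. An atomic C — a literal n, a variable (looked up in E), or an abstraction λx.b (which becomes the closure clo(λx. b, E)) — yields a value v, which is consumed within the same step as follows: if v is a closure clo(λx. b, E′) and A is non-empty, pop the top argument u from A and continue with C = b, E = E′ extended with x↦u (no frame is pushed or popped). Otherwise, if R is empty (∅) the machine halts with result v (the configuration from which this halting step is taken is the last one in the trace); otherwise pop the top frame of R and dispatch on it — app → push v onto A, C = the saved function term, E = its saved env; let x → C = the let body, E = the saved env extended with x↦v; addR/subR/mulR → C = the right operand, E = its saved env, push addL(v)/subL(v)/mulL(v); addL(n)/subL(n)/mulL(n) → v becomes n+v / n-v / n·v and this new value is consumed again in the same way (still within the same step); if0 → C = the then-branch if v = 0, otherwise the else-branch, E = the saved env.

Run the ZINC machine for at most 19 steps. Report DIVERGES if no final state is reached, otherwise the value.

Answer: DIVERGES (no final state within 19 steps)

Derivation:
step 0: [C=(2 * ((λx. (x x)) (λx. (x x)))) | E=∅ | A=∅ | R=∅]
step 1: [C=2 | E=∅ | A=∅ | R=[mulR]]
step 2: [C=((λx. (x x)) (λx. (x x))) | E=∅ | A=∅ | R=[mulL(2)]]
step 3: [C=(λx. (x x)) | E=∅ | A=∅ | R=[app :: mulL(2)]]
step 4: [C=(λx. (x x)) | E=∅ | A=[clo(λx. (x x), ∅)] | R=[mulL(2)]]
step 5: [C=(x x) | E={x↦clo(λx. (x x), ∅)} | A=∅ | R=[mulL(2)]]
step 6: [C=x | E={x↦clo(λx. (x x), ∅)} | A=∅ | R=[app :: mulL(2)]]
step 7: [C=x | E={x↦clo(λx. (x x), ∅)} | A=[clo(λx. (x x), ∅)] | R=[mulL(2)]]
… configuration repeats with period 3 (steps 5–7 recur indefinitely) …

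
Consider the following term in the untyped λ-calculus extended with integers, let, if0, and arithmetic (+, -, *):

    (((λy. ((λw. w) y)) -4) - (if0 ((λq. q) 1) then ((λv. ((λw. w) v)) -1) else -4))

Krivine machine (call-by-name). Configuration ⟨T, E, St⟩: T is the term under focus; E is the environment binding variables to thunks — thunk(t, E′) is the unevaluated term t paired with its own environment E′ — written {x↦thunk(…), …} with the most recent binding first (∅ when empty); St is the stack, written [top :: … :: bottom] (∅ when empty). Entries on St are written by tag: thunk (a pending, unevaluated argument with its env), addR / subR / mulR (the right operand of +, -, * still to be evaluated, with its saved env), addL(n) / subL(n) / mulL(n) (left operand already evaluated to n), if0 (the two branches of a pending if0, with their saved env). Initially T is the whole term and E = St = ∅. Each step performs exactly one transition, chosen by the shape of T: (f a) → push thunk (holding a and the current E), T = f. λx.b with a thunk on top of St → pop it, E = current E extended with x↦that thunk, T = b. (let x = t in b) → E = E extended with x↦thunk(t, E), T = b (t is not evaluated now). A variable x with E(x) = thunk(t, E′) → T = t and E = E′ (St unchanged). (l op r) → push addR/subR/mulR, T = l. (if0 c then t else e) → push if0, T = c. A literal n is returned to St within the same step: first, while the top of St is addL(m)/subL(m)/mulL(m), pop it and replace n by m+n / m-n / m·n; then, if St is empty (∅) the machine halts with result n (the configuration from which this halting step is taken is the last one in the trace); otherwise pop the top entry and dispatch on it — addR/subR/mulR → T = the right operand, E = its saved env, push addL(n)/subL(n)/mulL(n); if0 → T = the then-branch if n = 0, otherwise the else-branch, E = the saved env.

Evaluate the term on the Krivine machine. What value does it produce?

Answer: 0

Derivation:
0. [T=(((λy. ((λw. w) y)) -4) - (if0 ((λq. q) 1) then ((λv. ((λw. w) v)) -1) else -4)) | E=∅ | St=∅]
1. [T=((λy. ((λw. w) y)) -4) | E=∅ | St=[subR]]
2. [T=(λy. ((λw. w) y)) | E=∅ | St=[thunk :: subR]]
3. [T=((λw. w) y) | E={y↦thunk(-4, ∅)} | St=[subR]]
4. [T=(λw. w) | E={y↦thunk(-4, ∅)} | St=[thunk :: subR]]
5. [T=w | E={w↦thunk(y, {y↦thunk(-4, ∅)}), y↦thunk(-4, ∅)} | St=[subR]]
6. [T=y | E={y↦thunk(-4, ∅)} | St=[subR]]
7. [T=-4 | E=∅ | St=[subR]]
8. [T=(if0 ((λq. q) 1) then ((λv. ((λw. w) v)) -1) else -4) | E=∅ | St=[subL(-4)]]
9. [T=((λq. q) 1) | E=∅ | St=[if0 :: subL(-4)]]
10. [T=(λq. q) | E=∅ | St=[thunk :: if0 :: subL(-4)]]
11. [T=q | E={q↦thunk(1, ∅)} | St=[if0 :: subL(-4)]]
12. [T=1 | E=∅ | St=[if0 :: subL(-4)]]
13. [T=-4 | E=∅ | St=[subL(-4)]]
→ final value 0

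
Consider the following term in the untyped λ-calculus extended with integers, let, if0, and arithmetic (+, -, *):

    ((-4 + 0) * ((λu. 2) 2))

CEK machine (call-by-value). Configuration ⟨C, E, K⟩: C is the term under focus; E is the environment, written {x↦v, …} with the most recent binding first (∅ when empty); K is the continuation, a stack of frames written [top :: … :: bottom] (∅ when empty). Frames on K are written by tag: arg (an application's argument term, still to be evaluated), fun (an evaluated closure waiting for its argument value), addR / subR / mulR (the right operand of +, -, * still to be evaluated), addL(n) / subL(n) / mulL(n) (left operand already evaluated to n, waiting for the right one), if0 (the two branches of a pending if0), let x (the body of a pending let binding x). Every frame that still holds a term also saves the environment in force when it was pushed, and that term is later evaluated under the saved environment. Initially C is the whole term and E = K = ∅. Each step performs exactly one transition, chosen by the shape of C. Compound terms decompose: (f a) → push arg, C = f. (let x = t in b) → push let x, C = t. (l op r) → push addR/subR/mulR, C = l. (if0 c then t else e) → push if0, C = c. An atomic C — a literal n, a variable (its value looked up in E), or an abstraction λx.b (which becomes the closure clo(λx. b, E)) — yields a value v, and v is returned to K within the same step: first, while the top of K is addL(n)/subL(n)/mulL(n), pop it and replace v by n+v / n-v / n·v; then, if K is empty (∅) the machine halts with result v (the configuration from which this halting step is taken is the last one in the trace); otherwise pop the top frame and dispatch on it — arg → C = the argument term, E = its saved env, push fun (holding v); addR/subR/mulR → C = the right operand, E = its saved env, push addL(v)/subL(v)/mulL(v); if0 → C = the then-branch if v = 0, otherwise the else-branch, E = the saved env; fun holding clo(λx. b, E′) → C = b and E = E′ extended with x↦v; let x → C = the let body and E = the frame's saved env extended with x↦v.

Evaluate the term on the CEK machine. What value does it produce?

t=0: <C=((-4 + 0) * ((λu. 2) 2)), E=∅, K=∅>
t=1: <C=(-4 + 0), E=∅, K=[mulR]>
t=2: <C=-4, E=∅, K=[addR :: mulR]>
t=3: <C=0, E=∅, K=[addL(-4) :: mulR]>
t=4: <C=((λu. 2) 2), E=∅, K=[mulL(-4)]>
t=5: <C=(λu. 2), E=∅, K=[arg :: mulL(-4)]>
t=6: <C=2, E=∅, K=[fun :: mulL(-4)]>
t=7: <C=2, E={u↦2}, K=[mulL(-4)]>
→ final value -8

Answer: -8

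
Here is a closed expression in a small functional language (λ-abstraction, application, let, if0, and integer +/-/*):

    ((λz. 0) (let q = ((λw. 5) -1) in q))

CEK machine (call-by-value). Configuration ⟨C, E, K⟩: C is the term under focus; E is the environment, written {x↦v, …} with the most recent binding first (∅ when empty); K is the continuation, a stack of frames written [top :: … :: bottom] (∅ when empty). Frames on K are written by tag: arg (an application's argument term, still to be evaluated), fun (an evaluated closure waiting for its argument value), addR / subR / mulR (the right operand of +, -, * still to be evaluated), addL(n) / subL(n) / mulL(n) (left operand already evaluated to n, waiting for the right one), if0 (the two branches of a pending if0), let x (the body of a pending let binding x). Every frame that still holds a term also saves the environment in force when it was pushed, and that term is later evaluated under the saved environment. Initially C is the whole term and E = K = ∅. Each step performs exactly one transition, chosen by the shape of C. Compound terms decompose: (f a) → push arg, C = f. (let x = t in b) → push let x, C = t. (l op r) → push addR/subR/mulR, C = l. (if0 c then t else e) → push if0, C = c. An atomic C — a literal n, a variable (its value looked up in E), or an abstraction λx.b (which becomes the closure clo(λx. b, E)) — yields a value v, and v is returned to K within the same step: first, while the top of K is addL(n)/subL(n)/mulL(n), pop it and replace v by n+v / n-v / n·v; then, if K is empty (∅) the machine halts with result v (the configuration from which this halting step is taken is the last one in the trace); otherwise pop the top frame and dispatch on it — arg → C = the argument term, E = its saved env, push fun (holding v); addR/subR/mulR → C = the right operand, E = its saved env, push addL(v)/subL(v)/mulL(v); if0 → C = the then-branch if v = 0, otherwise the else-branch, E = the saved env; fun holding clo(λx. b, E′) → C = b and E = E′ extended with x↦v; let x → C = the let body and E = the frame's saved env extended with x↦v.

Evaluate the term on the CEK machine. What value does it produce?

Answer: 0

Derivation:
t=0: ⟨C=((λz. 0) (let q = ((λw. 5) -1) in q)); E=∅; K=∅⟩
t=1: ⟨C=(λz. 0); E=∅; K=[arg]⟩
t=2: ⟨C=(let q = ((λw. 5) -1) in q); E=∅; K=[fun]⟩
t=3: ⟨C=((λw. 5) -1); E=∅; K=[let q :: fun]⟩
t=4: ⟨C=(λw. 5); E=∅; K=[arg :: let q :: fun]⟩
t=5: ⟨C=-1; E=∅; K=[fun :: let q :: fun]⟩
t=6: ⟨C=5; E={w↦-1}; K=[let q :: fun]⟩
t=7: ⟨C=q; E={q↦5}; K=[fun]⟩
t=8: ⟨C=0; E={z↦5}; K=∅⟩
→ final value 0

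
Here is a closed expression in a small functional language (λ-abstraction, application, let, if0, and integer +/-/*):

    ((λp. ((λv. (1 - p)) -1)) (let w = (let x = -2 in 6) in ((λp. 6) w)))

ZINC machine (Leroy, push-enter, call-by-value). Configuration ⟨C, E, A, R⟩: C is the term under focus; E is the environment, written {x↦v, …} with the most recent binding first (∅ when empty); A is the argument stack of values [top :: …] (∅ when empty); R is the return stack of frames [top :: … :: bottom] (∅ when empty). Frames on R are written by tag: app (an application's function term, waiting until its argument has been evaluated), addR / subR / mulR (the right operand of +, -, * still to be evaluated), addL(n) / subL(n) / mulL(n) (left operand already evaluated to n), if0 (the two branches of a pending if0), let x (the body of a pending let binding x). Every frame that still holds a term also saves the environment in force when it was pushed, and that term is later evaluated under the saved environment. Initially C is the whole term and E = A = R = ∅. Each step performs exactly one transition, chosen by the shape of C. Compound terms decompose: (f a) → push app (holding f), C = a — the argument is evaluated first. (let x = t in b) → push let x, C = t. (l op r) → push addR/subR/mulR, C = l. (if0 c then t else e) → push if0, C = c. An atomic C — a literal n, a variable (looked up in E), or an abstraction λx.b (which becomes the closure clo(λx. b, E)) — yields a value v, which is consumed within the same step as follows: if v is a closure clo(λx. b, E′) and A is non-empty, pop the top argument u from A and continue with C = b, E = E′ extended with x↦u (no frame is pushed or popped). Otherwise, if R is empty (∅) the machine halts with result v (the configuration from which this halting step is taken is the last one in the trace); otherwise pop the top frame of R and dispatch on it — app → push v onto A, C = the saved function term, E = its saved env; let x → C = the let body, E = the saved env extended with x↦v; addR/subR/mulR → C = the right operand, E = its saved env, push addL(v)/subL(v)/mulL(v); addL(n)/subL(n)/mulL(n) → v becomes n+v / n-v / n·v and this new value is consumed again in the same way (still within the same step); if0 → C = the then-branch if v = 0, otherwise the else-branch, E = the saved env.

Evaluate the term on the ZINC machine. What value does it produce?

0. ⟨C=((λp. ((λv. (1 - p)) -1)) (let w = (let x = -2 in 6) in ((λp. 6) w))); E=∅; A=∅; R=∅⟩
1. ⟨C=(let w = (let x = -2 in 6) in ((λp. 6) w)); E=∅; A=∅; R=[app]⟩
2. ⟨C=(let x = -2 in 6); E=∅; A=∅; R=[let w :: app]⟩
3. ⟨C=-2; E=∅; A=∅; R=[let x :: let w :: app]⟩
4. ⟨C=6; E={x↦-2}; A=∅; R=[let w :: app]⟩
5. ⟨C=((λp. 6) w); E={w↦6}; A=∅; R=[app]⟩
6. ⟨C=w; E={w↦6}; A=∅; R=[app :: app]⟩
7. ⟨C=(λp. 6); E={w↦6}; A=[6]; R=[app]⟩
8. ⟨C=6; E={p↦6, w↦6}; A=∅; R=[app]⟩
9. ⟨C=(λp. ((λv. (1 - p)) -1)); E=∅; A=[6]; R=∅⟩
10. ⟨C=((λv. (1 - p)) -1); E={p↦6}; A=∅; R=∅⟩
11. ⟨C=-1; E={p↦6}; A=∅; R=[app]⟩
12. ⟨C=(λv. (1 - p)); E={p↦6}; A=[-1]; R=∅⟩
13. ⟨C=(1 - p); E={v↦-1, p↦6}; A=∅; R=∅⟩
14. ⟨C=1; E={v↦-1, p↦6}; A=∅; R=[subR]⟩
15. ⟨C=p; E={v↦-1, p↦6}; A=∅; R=[subL(1)]⟩
→ final value -5

Answer: -5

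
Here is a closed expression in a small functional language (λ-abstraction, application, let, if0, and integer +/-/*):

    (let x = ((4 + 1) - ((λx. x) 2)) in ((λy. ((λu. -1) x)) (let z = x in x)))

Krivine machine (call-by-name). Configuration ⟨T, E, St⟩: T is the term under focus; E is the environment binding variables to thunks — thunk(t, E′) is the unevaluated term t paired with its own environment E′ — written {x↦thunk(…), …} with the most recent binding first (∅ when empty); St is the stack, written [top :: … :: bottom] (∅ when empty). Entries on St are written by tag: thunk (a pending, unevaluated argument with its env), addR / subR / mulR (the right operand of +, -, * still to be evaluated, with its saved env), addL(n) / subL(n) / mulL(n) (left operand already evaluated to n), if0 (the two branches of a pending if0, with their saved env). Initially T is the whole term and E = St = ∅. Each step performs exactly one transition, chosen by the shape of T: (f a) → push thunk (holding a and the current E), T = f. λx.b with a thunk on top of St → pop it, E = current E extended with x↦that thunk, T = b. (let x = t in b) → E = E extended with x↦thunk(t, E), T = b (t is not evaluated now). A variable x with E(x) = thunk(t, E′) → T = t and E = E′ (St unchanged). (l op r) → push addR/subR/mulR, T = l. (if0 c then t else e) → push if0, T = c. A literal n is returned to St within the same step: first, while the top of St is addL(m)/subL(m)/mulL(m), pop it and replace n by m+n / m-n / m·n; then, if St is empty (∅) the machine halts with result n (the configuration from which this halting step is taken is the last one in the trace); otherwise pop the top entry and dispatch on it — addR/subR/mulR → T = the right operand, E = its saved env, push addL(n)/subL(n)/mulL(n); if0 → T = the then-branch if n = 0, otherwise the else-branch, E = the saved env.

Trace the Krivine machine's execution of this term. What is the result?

Answer: -1

Execution trace:
0. ⟨T=(let x = ((4 + 1) - ((λx. x) 2)) in ((λy. ((λu. -1) x)) (let z = x in x))); E=∅; St=∅⟩
1. ⟨T=((λy. ((λu. -1) x)) (let z = x in x)); E={x↦thunk(((4 + 1) - ((λx. x) 2)), ∅)}; St=∅⟩
2. ⟨T=(λy. ((λu. -1) x)); E={x↦thunk(((4 + 1) - ((λx. x) 2)), ∅)}; St=[thunk]⟩
3. ⟨T=((λu. -1) x); E={y↦thunk((let z = x in x), {x↦thunk(((4 + 1) - ((λx. x) 2)), ∅)}), x↦thunk(((4 + 1) - ((λx. x) 2)), ∅)}; St=∅⟩
4. ⟨T=(λu. -1); E={y↦thunk((let z = x in x), {x↦thunk(((4 + 1) - ((λx. x) 2)), ∅)}), x↦thunk(((4 + 1) - ((λx. x) 2)), ∅)}; St=[thunk]⟩
5. ⟨T=-1; E={u↦thunk(x, {y↦thunk((let z = x in x), {x↦thunk(((4 + 1) - ((λx. x) 2)), ∅)}), x↦thunk(((4 + 1) - ((λx. x) 2)), ∅)}), y↦thunk((let z = x in x), {x↦thunk(((4 + 1) - ((λx. x) 2)), ∅)}), x↦thunk(((4 + 1) - ((λx. x) 2)), ∅)}; St=∅⟩
→ final value -1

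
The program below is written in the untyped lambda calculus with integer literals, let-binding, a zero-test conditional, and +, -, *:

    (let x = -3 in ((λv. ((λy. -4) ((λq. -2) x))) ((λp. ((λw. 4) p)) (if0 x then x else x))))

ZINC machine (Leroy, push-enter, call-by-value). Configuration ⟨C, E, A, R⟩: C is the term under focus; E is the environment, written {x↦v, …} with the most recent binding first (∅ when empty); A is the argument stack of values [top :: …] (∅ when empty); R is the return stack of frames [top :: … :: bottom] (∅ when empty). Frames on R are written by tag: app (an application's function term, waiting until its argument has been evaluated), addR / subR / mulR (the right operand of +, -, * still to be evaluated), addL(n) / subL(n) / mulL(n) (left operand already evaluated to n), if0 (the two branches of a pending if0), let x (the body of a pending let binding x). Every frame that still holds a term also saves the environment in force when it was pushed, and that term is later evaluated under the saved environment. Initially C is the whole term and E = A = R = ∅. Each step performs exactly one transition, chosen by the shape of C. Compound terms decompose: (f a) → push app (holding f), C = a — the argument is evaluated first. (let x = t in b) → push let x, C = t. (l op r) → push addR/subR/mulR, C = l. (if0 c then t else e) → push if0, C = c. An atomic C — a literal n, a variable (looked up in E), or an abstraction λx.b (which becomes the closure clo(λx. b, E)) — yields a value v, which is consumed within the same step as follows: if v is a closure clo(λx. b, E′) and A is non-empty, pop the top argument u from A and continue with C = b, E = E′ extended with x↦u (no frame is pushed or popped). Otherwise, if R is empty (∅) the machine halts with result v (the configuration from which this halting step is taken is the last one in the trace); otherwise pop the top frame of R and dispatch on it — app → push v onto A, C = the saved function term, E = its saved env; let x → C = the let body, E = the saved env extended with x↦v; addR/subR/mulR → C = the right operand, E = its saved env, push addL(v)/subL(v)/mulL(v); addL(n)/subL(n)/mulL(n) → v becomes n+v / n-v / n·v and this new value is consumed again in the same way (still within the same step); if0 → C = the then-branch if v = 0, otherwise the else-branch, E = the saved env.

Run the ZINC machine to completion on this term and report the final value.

Answer: -4

Derivation:
step 0: [C=(let x = -3 in ((λv. ((λy. -4) ((λq. -2) x))) ((λp. ((λw. 4) p)) (if0 x then x else x)))) | E=∅ | A=∅ | R=∅]
step 1: [C=-3 | E=∅ | A=∅ | R=[let x]]
step 2: [C=((λv. ((λy. -4) ((λq. -2) x))) ((λp. ((λw. 4) p)) (if0 x then x else x))) | E={x↦-3} | A=∅ | R=∅]
step 3: [C=((λp. ((λw. 4) p)) (if0 x then x else x)) | E={x↦-3} | A=∅ | R=[app]]
step 4: [C=(if0 x then x else x) | E={x↦-3} | A=∅ | R=[app :: app]]
step 5: [C=x | E={x↦-3} | A=∅ | R=[if0 :: app :: app]]
step 6: [C=x | E={x↦-3} | A=∅ | R=[app :: app]]
step 7: [C=(λp. ((λw. 4) p)) | E={x↦-3} | A=[-3] | R=[app]]
step 8: [C=((λw. 4) p) | E={p↦-3, x↦-3} | A=∅ | R=[app]]
step 9: [C=p | E={p↦-3, x↦-3} | A=∅ | R=[app :: app]]
step 10: [C=(λw. 4) | E={p↦-3, x↦-3} | A=[-3] | R=[app]]
step 11: [C=4 | E={w↦-3, p↦-3, x↦-3} | A=∅ | R=[app]]
step 12: [C=(λv. ((λy. -4) ((λq. -2) x))) | E={x↦-3} | A=[4] | R=∅]
step 13: [C=((λy. -4) ((λq. -2) x)) | E={v↦4, x↦-3} | A=∅ | R=∅]
step 14: [C=((λq. -2) x) | E={v↦4, x↦-3} | A=∅ | R=[app]]
step 15: [C=x | E={v↦4, x↦-3} | A=∅ | R=[app :: app]]
step 16: [C=(λq. -2) | E={v↦4, x↦-3} | A=[-3] | R=[app]]
step 17: [C=-2 | E={q↦-3, v↦4, x↦-3} | A=∅ | R=[app]]
step 18: [C=(λy. -4) | E={v↦4, x↦-3} | A=[-2] | R=∅]
step 19: [C=-4 | E={y↦-2, v↦4, x↦-3} | A=∅ | R=∅]
→ final value -4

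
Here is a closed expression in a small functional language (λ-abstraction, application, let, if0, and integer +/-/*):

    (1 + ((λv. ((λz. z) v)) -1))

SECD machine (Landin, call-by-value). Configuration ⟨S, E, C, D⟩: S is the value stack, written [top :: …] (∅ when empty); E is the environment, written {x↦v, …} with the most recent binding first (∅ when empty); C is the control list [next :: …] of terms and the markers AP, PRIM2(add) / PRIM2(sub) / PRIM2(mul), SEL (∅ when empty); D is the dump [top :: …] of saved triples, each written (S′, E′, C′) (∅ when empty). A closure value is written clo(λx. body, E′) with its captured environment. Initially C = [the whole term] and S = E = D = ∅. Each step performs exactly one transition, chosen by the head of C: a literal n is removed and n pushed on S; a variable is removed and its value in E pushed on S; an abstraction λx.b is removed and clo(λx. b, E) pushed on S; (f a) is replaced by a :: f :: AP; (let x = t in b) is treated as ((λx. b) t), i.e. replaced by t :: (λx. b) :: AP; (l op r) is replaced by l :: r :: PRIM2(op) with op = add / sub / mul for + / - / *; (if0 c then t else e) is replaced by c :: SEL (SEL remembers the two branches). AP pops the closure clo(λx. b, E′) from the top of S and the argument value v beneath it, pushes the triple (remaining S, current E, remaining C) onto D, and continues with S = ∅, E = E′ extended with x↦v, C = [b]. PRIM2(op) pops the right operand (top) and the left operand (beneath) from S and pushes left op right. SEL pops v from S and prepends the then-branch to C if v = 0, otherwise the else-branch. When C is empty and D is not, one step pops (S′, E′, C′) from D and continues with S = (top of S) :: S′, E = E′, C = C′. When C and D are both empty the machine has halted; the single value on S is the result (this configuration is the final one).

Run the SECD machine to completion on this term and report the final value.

t=0: [S=∅ | E=∅ | C=[(1 + ((λv. ((λz. z) v)) -1))] | D=∅]
t=1: [S=∅ | E=∅ | C=[1 :: ((λv. ((λz. z) v)) -1) :: PRIM2(add)] | D=∅]
t=2: [S=[1] | E=∅ | C=[((λv. ((λz. z) v)) -1) :: PRIM2(add)] | D=∅]
t=3: [S=[1] | E=∅ | C=[-1 :: (λv. ((λz. z) v)) :: AP :: PRIM2(add)] | D=∅]
t=4: [S=[-1 :: 1] | E=∅ | C=[(λv. ((λz. z) v)) :: AP :: PRIM2(add)] | D=∅]
t=5: [S=[clo(λv. ((λz. z) v), ∅) :: -1 :: 1] | E=∅ | C=[AP :: PRIM2(add)] | D=∅]
t=6: [S=∅ | E={v↦-1} | C=[((λz. z) v)] | D=[([1], ∅, [PRIM2(add)])]]
t=7: [S=∅ | E={v↦-1} | C=[v :: (λz. z) :: AP] | D=[([1], ∅, [PRIM2(add)])]]
t=8: [S=[-1] | E={v↦-1} | C=[(λz. z) :: AP] | D=[([1], ∅, [PRIM2(add)])]]
t=9: [S=[clo(λz. z, {v↦-1}) :: -1] | E={v↦-1} | C=[AP] | D=[([1], ∅, [PRIM2(add)])]]
t=10: [S=∅ | E={z↦-1, v↦-1} | C=[z] | D=[(∅, {v↦-1}, ∅) :: ([1], ∅, [PRIM2(add)])]]
t=11: [S=[-1] | E={z↦-1, v↦-1} | C=∅ | D=[(∅, {v↦-1}, ∅) :: ([1], ∅, [PRIM2(add)])]]
t=12: [S=[-1] | E={v↦-1} | C=∅ | D=[([1], ∅, [PRIM2(add)])]]
t=13: [S=[-1 :: 1] | E=∅ | C=[PRIM2(add)] | D=∅]
t=14: [S=[0] | E=∅ | C=∅ | D=∅]
→ final value 0

Answer: 0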